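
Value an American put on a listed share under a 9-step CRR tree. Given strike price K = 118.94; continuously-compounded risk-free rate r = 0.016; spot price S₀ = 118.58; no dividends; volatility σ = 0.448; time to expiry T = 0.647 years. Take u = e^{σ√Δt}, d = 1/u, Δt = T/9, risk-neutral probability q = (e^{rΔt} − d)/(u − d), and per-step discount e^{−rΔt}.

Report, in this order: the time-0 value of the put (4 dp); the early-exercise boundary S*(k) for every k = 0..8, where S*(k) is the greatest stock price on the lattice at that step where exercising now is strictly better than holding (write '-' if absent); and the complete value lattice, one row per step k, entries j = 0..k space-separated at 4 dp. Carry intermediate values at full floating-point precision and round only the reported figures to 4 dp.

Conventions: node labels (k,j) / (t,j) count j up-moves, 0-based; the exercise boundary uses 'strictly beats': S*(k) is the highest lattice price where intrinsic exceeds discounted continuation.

Δt=0.07189  u=1.12763  d=0.88682  q=0.47479  discount=0.99885
step 9 (expiry): payoffs max(K−S,0) = 78.7136 67.7901 53.9004 36.2389 13.7814 0.0000 0.0000 0.0000 0.0000 0.0000
step 8: (k=8,j=0): S=45.3605, K−S=73.5795, hold=73.4428 ⇒ V=73.5795 exercise | (k=8,j=1): S=57.6782, K−S=61.2618, hold=61.1251 ⇒ V=61.2618 exercise | (k=8,j=2): S=73.3406, K−S=45.5994, hold=45.4626 ⇒ V=45.5994 exercise | (k=8,j=3): S=93.2563, K−S=25.6837, hold=25.5470 ⇒ V=25.6837 exercise | (k=8,j=4): S=118.5800, K−S=0.3600, hold=7.2299 ⇒ V=7.2299 continue | (k=8,j=5): S=150.7804, K−S=0.0000, hold=0.0000 ⇒ V=0.0000 continue | (k=8,j=6): S=191.7247, K−S=0.0000, hold=0.0000 ⇒ V=0.0000 continue | (k=8,j=7): S=243.7876, K−S=0.0000, hold=0.0000 ⇒ V=0.0000 continue | (k=8,j=8): S=309.9880, K−S=0.0000, hold=0.0000 ⇒ V=0.0000 continue  boundary S*=93.2563
step 7: (k=7,j=0): S=51.1499, K−S=67.7901, hold=67.6534 ⇒ V=67.7901 exercise | (k=7,j=1): S=65.0396, K−S=53.9004, hold=53.7636 ⇒ V=53.9004 exercise | (k=7,j=2): S=82.7011, K−S=36.2389, hold=36.1021 ⇒ V=36.2389 exercise | (k=7,j=3): S=105.1586, K−S=13.7814, hold=16.9026 ⇒ V=16.9026 continue | (k=7,j=4): S=133.7144, K−S=0.0000, hold=3.7929 ⇒ V=3.7929 continue | (k=7,j=5): S=170.0245, K−S=0.0000, hold=0.0000 ⇒ V=0.0000 continue | (k=7,j=6): S=216.1946, K−S=0.0000, hold=0.0000 ⇒ V=0.0000 continue | (k=7,j=7): S=274.9022, K−S=0.0000, hold=0.0000 ⇒ V=0.0000 continue  boundary S*=82.7011
step 6: (k=6,j=0): S=57.6782, K−S=61.2618, hold=61.1251 ⇒ V=61.2618 exercise | (k=6,j=1): S=73.3406, K−S=45.5994, hold=45.4626 ⇒ V=45.5994 exercise | (k=6,j=2): S=93.2563, K−S=25.6837, hold=27.0272 ⇒ V=27.0272 continue | (k=6,j=3): S=118.5800, K−S=0.3600, hold=10.6660 ⇒ V=10.6660 continue | (k=6,j=4): S=150.7804, K−S=0.0000, hold=1.9898 ⇒ V=1.9898 continue | (k=6,j=5): S=191.7247, K−S=0.0000, hold=0.0000 ⇒ V=0.0000 continue | (k=6,j=6): S=243.7876, K−S=0.0000, hold=0.0000 ⇒ V=0.0000 continue  boundary S*=73.3406
step 5: (k=5,j=0): S=65.0396, K−S=53.9004, hold=53.7636 ⇒ V=53.9004 exercise | (k=5,j=1): S=82.7011, K−S=36.2389, hold=36.7393 ⇒ V=36.7393 continue | (k=5,j=2): S=105.1586, K−S=13.7814, hold=19.2370 ⇒ V=19.2370 continue | (k=5,j=3): S=133.7144, K−S=0.0000, hold=6.5391 ⇒ V=6.5391 continue | (k=5,j=4): S=170.0245, K−S=0.0000, hold=1.0439 ⇒ V=1.0439 continue | (k=5,j=5): S=216.1946, K−S=0.0000, hold=0.0000 ⇒ V=0.0000 continue  boundary S*=65.0396
step 4: (k=4,j=0): S=73.3406, K−S=45.5994, hold=45.6999 ⇒ V=45.6999 continue | (k=4,j=1): S=93.2563, K−S=25.6837, hold=28.3968 ⇒ V=28.3968 continue | (k=4,j=2): S=118.5800, K−S=0.3600, hold=13.1931 ⇒ V=13.1931 continue | (k=4,j=3): S=150.7804, K−S=0.0000, hold=3.9255 ⇒ V=3.9255 continue | (k=4,j=4): S=191.7247, K−S=0.0000, hold=0.5476 ⇒ V=0.5476 continue  boundary S*=-
step 3: (k=3,j=0): S=82.7011, K−S=36.2389, hold=37.4416 ⇒ V=37.4416 continue | (k=3,j=1): S=105.1586, K−S=13.7814, hold=21.1539 ⇒ V=21.1539 continue | (k=3,j=2): S=133.7144, K−S=0.0000, hold=8.7829 ⇒ V=8.7829 continue | (k=3,j=3): S=170.0245, K−S=0.0000, hold=2.3191 ⇒ V=2.3191 continue  boundary S*=-
step 2: (k=2,j=0): S=93.2563, K−S=25.6837, hold=29.6743 ⇒ V=29.6743 continue | (k=2,j=1): S=118.5800, K−S=0.3600, hold=15.2628 ⇒ V=15.2628 continue | (k=2,j=2): S=150.7804, K−S=0.0000, hold=5.7074 ⇒ V=5.7074 continue  boundary S*=-
step 1: (k=1,j=0): S=105.1586, K−S=13.7814, hold=22.8056 ⇒ V=22.8056 continue | (k=1,j=1): S=133.7144, K−S=0.0000, hold=10.7137 ⇒ V=10.7137 continue  boundary S*=-
step 0: (k=0,j=0): S=118.5800, K−S=0.3600, hold=17.0449 ⇒ V=17.0449 continue  boundary S*=-

price = 17.0449
boundary = - - - - - 65.0396 73.3406 82.7011 93.2563
tree:
17.0449
22.8056 10.7137
29.6743 15.2628 5.7074
37.4416 21.1539 8.7829 2.3191
45.6999 28.3968 13.1931 3.9255 0.5476
53.9004 36.7393 19.2370 6.5391 1.0439 0.0000
61.2618 45.5994 27.0272 10.6660 1.9898 0.0000 0.0000
67.7901 53.9004 36.2389 16.9026 3.7929 0.0000 0.0000 0.0000
73.5795 61.2618 45.5994 25.6837 7.2299 0.0000 0.0000 0.0000 0.0000
78.7136 67.7901 53.9004 36.2389 13.7814 0.0000 0.0000 0.0000 0.0000 0.0000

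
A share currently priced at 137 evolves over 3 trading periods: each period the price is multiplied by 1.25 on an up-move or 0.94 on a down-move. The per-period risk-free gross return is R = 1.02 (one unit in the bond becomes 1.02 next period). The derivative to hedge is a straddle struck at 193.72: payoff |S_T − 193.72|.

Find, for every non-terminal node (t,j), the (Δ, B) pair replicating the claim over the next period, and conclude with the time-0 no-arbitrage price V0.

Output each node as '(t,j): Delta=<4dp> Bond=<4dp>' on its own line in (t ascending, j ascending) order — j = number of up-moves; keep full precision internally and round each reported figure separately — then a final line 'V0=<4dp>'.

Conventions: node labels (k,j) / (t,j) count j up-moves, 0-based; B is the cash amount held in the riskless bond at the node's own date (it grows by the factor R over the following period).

No-arbitrage ⇒ martingale measure with p* = (R−d)/(u−d) = 0.2581.
Expiry values: V(3,0)=79.9300, V(3,1)=42.4035, V(3,2)=7.4988, V(3,3)=73.8581
Node (2,0) S=121.0532: V=(p*·42.4035+(1−p*)·79.9300)/1.02=68.8684; Δ=(42.4035−79.9300)/(151.3165−113.7900)=-1.0000; B=V−Δ·S=189.9216
Node (2,1) S=160.9750: V=(p*·7.4988+(1−p*)·42.4035)/1.02=32.7410; Δ=(7.4988−42.4035)/(201.2188−151.3165)=-0.6995; B=V−Δ·S=145.3370
Node (2,2) S=214.0625: V=(p*·73.8581+(1−p*)·7.4988)/1.02=24.1409; Δ=(73.8581−7.4988)/(267.5781−201.2188)=1.0000; B=V−Δ·S=-189.9216
Node (1,0) S=128.7800: V=(p*·32.7410+(1−p*)·68.8684)/1.02=58.3776; Δ=(32.7410−68.8684)/(160.9750−121.0532)=-0.9050; B=V−Δ·S=174.9175
Node (1,1) S=171.2500: V=(p*·24.1409+(1−p*)·32.7410)/1.02=29.9232; Δ=(24.1409−32.7410)/(214.0625−160.9750)=-0.1620; B=V−Δ·S=57.6653
Node (0,0) S=137.0000: V=(p*·29.9232+(1−p*)·58.3776)/1.02=50.0339; Δ=(29.9232−58.3776)/(171.2500−128.7800)=-0.6700; B=V−Δ·S=141.8224
As a check, the time-0 holding Δ(0,0)·S0 + B(0,0) comes to 50.0339 — exactly V0.

(0,0): Delta=-0.6700 Bond=141.8224
(1,0): Delta=-0.9050 Bond=174.9175
(1,1): Delta=-0.1620 Bond=57.6653
(2,0): Delta=-1.0000 Bond=189.9216
(2,1): Delta=-0.6995 Bond=145.3370
(2,2): Delta=1.0000 Bond=-189.9216
V0=50.0339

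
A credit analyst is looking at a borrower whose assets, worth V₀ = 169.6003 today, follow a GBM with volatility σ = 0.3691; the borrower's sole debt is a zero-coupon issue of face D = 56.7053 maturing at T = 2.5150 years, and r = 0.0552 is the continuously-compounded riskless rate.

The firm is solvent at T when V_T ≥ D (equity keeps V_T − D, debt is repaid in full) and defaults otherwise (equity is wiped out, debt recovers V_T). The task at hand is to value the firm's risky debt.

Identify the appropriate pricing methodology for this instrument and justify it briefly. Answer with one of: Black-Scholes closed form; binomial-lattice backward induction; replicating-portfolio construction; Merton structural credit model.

Key observation: a levered firm with one bullet debt due at 2.5150 years is the canonical structural-credit setup: equity is a call on the firm's assets struck at the face value.

framework: Merton structural credit model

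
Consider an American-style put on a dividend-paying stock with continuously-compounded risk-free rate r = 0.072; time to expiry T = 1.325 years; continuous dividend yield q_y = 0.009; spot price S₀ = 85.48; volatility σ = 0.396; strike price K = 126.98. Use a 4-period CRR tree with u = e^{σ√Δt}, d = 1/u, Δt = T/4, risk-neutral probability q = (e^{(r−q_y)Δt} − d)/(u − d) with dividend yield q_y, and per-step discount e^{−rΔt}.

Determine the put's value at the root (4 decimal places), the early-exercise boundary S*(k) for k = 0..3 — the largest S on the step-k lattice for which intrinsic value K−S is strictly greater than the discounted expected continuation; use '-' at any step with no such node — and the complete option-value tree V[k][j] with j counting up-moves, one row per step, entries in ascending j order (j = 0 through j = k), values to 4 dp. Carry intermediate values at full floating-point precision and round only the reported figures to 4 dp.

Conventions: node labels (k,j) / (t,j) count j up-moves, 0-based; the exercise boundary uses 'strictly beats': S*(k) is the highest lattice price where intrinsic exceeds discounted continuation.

Δt=0.33125  u=1.25598  d=0.79619  q=0.48913  discount=0.97643
step 4 (expiry): payoffs max(K−S,0) = 92.6293 72.7924 41.5000 0.0000 0.0000
step 3: (k=3,j=0): S=43.1437, K−S=83.8363, hold=80.9721 ⇒ V=83.8363 exercise | (k=3,j=1): S=68.0585, K−S=58.9215, hold=56.1315 ⇒ V=58.9215 exercise | (k=3,j=2): S=107.3611, K−S=19.6189, hold=20.7014 ⇒ V=20.7014 continue | (k=3,j=3): S=169.3602, K−S=0.0000, hold=0.0000 ⇒ V=0.0000 continue  boundary S*=68.0585
step 2: (k=2,j=0): S=54.1876, K−S=72.7924, hold=69.9611 ⇒ V=72.7924 exercise | (k=2,j=1): S=85.4800, K−S=41.5000, hold=39.2788 ⇒ V=41.5000 exercise | (k=2,j=2): S=134.8432, K−S=0.0000, hold=10.3264 ⇒ V=10.3264 continue  boundary S*=85.4800
step 1: (k=1,j=0): S=68.0585, K−S=58.9215, hold=56.1315 ⇒ V=58.9215 exercise | (k=1,j=1): S=107.3611, K−S=19.6189, hold=25.6333 ⇒ V=25.6333 continue  boundary S*=68.0585
step 0: (k=0,j=0): S=85.4800, K−S=41.5000, hold=41.6343 ⇒ V=41.6343 continue  boundary S*=-

price = 41.6343
boundary = - 68.0585 85.4800 68.0585
tree:
41.6343
58.9215 25.6333
72.7924 41.5000 10.3264
83.8363 58.9215 20.7014 0.0000
92.6293 72.7924 41.5000 0.0000 0.0000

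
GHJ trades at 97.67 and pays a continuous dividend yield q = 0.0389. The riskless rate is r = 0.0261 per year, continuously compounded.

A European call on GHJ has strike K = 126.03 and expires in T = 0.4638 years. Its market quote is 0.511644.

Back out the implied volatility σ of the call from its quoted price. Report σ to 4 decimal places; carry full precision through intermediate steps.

sigma = 0.2507

At σ = 0.2507 the Black–Scholes value reproduces the quote:
σ√T = 0.2507·√0.4638 = 0.170734
d₁ = (ln(S/K) + (r−q+σ²/2)T) / (σ√T) = (ln(97.67/126.03) + (0.0261−0.0389+0.2507²/2)·0.4638) / 0.170734 = (-0.254926 + 0.008638) / 0.170734 = -1.442521
d₂ = d₁ − σ√T = -1.442521 − 0.170734 = -1.613254
e^{−rT} = 0.987968
e^{−qT} = 0.982120
N(d₁) = 0.074578,  N(d₂) = 0.053345
V = S·e^{−qT}·N(d₁) − K·e^{−rT}·N(d₂) = 7.153774 − 6.642129 = 0.511644 (equal to the quote); since ∂V/∂σ > 0 for all σ, the implied volatility is unique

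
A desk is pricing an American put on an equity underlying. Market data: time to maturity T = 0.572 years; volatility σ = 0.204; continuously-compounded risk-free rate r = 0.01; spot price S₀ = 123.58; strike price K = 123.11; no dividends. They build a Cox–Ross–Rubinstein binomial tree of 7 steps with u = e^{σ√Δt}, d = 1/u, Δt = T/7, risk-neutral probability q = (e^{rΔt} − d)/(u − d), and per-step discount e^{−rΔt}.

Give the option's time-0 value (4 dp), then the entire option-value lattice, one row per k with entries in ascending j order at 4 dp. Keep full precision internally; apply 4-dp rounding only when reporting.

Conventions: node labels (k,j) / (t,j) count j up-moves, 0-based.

price = 7.3238
tree:
7.3238
10.5243 4.0370
14.6472 6.2922 1.7192
19.6403 9.5249 2.9707 0.4320
25.2411 13.8999 5.0311 0.8519 0.0000
30.7850 19.3641 8.2907 1.6797 0.0000 0.0000
36.0150 25.2411 13.1343 3.3119 0.0000 0.0000 0.0000
40.9487 30.7850 19.3641 6.5305 0.0000 0.0000 0.0000 0.0000

params: Δt=0.08171 u=1.06005 d=0.94335 q=0.49243 e^(-rΔt)=0.99918
t_7 payoffs: 40.9487 30.7850 19.3641 6.5305 0.0000 0.0000 0.0000 0.0000
k=6: node(6,0) S=87.0950 payoff=36.0150 vs cont=35.9144 → 36.0150 [stop]  node(6,1) S=97.8689 payoff=25.2411 vs cont=25.1405 → 25.2411 [stop]  node(6,2) S=109.9757 payoff=13.1343 vs cont=13.0338 → 13.1343 [stop]  node(6,3) S=123.5800 payoff=0.0000 vs cont=3.3119 → 3.3119 [wait]  node(6,4) S=138.8672 payoff=0.0000 vs cont=0.0000 → 0.0000 [wait]  node(6,5) S=156.0456 payoff=0.0000 vs cont=0.0000 → 0.0000 [wait]  node(6,6) S=175.3489 payoff=0.0000 vs cont=0.0000 → 0.0000 [wait]
k=5: node(5,0) S=92.3250 payoff=30.7850 vs cont=30.6845 → 30.7850 [stop]  node(5,1) S=103.7459 payoff=19.3641 vs cont=19.2636 → 19.3641 [stop]  node(5,2) S=116.5795 payoff=6.5305 vs cont=8.2907 → 8.2907 [wait]  node(5,3) S=131.0008 payoff=0.0000 vs cont=1.6797 → 1.6797 [wait]  node(5,4) S=147.2060 payoff=0.0000 vs cont=0.0000 → 0.0000 [wait]  node(5,5) S=165.4159 payoff=0.0000 vs cont=0.0000 → 0.0000 [wait]
k=4: node(4,0) S=97.8689 payoff=25.2411 vs cont=25.1405 → 25.2411 [stop]  node(4,1) S=109.9757 payoff=13.1343 vs cont=13.8999 → 13.8999 [wait]  node(4,2) S=123.5800 payoff=0.0000 vs cont=5.0311 → 5.0311 [wait]  node(4,3) S=138.8672 payoff=0.0000 vs cont=0.8519 → 0.8519 [wait]  node(4,4) S=156.0456 payoff=0.0000 vs cont=0.0000 → 0.0000 [wait]
k=3: node(3,0) S=103.7459 payoff=19.3641 vs cont=19.6403 → 19.6403 [wait]  node(3,1) S=116.5795 payoff=6.5305 vs cont=9.5249 → 9.5249 [wait]  node(3,2) S=131.0008 payoff=0.0000 vs cont=2.9707 → 2.9707 [wait]  node(3,3) S=147.2060 payoff=0.0000 vs cont=0.4320 → 0.4320 [wait]
k=2: node(2,0) S=109.9757 payoff=13.1343 vs cont=14.6472 → 14.6472 [wait]  node(2,1) S=123.5800 payoff=0.0000 vs cont=6.2922 → 6.2922 [wait]  node(2,2) S=138.8672 payoff=0.0000 vs cont=1.7192 → 1.7192 [wait]
k=1: node(1,0) S=116.5795 payoff=6.5305 vs cont=10.5243 → 10.5243 [wait]  node(1,1) S=131.0008 payoff=0.0000 vs cont=4.0370 → 4.0370 [wait]
k=0: node(0,0) S=123.5800 payoff=0.0000 vs cont=7.3238 → 7.3238 [wait]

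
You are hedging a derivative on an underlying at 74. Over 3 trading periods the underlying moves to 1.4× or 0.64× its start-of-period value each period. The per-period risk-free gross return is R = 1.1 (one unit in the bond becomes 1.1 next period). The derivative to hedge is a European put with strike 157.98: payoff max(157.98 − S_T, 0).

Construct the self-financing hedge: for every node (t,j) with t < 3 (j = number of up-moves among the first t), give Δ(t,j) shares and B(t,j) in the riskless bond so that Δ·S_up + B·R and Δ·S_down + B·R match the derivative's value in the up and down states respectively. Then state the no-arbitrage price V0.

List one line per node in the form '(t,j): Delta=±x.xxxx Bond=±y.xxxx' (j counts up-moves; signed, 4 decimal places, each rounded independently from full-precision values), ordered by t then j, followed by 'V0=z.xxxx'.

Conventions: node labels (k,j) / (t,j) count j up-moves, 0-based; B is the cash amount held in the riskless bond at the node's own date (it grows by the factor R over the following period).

(0,0): Delta=-0.7573 Bond=108.2450
(1,0): Delta=-1.0000 Bond=130.5620
(1,1): Delta=-0.6850 Bond=111.5744
(2,0): Delta=-1.0000 Bond=143.6182
(2,1): Delta=-1.0000 Bond=143.6182
(2,2): Delta=-0.5911 Bond=109.1102
V0=52.2020

No-arbitrage ⇒ martingale measure with p* = (R−d)/(u−d) = 0.6053.
Terminal payoffs: V(3,0)=138.5813, V(3,1)=115.5454, V(3,2)=65.1544, V(3,3)=0.0000
  t=2,j=0: stock 30.3104 → up 42.4346 (V=115.5454), down 19.3987 (V=138.5813). Price 113.3078; hedge Δ=-1.0000, bond B=143.6182.
  t=2,j=1: stock 66.3040 → up 92.8256 (V=65.1544), down 42.4346 (V=115.5454). Price 77.3142; hedge Δ=-1.0000, bond B=143.6182.
  t=2,j=2: stock 145.0400 → up 203.0560 (V=0.0000), down 92.8256 (V=65.1544). Price 23.3808; hedge Δ=-0.5911, bond B=109.1102.
  t=1,j=0: stock 47.3600 → up 66.3040 (V=77.3142), down 30.3104 (V=113.3078). Price 83.2020; hedge Δ=-1.0000, bond B=130.5620.
  t=1,j=1: stock 103.6000 → up 145.0400 (V=23.3808), down 66.3040 (V=77.3142). Price 40.6093; hedge Δ=-0.6850, bond B=111.5744.
  t=0,j=0: stock 74.0000 → up 103.6000 (V=40.6093), down 47.3600 (V=83.2020). Price 52.2020; hedge Δ=-0.7573, bond B=108.2450.
Verification: the root portfolio costs Δ(0,0)·S0 + B(0,0) = 52.2020, matching V0.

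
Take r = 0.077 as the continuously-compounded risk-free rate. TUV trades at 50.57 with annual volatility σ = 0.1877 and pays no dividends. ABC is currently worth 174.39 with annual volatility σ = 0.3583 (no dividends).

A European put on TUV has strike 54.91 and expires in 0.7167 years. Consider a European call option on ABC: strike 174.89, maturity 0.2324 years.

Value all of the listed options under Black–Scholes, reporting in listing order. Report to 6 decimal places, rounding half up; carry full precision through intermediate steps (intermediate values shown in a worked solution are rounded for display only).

price(TUV put K=54.91) = 3.989590
price(ABC call K=174.89) = 13.258419

[TUV put K=54.91]
σ√T = 0.1877·√0.7167 = 0.158903
d₁ = (ln(S/K) + (r+σ²/2)T) / (σ√T) = (ln(50.57/54.91) + (0.077+0.1877²/2)·0.7167) / 0.158903 = (-0.082337 + 0.067811) / 0.158903 = -0.091414
d₂ = d₁ − σ√T = -0.091414 − 0.158903 = -0.250317
e^{−rT} = 0.946309
N(−d₁) = 0.536418,  N(−d₂) = 0.598829
price = K·e^{−rT}·N(−d₂) − S·N(−d₁) = 31.116250 − 27.126660 = 3.989590
[ABC call K=174.89]
σ√T = 0.3583·√0.2324 = 0.172729
d₁ = (ln(S/K) + (r+σ²/2)T) / (σ√T) = (ln(174.39/174.89) + (0.077+0.3583²/2)·0.2324) / 0.172729 = (-0.002863 + 0.032812) / 0.172729 = 0.173390
d₂ = d₁ − σ√T = 0.173390 − 0.172729 = 0.000661
e^{−rT} = 0.982264
N(d₁) = 0.568827,  N(d₂) = 0.500264
price = S·N(d₁) − K·e^{−rT}·N(d₂) = 99.197813 − 85.939394 = 13.258419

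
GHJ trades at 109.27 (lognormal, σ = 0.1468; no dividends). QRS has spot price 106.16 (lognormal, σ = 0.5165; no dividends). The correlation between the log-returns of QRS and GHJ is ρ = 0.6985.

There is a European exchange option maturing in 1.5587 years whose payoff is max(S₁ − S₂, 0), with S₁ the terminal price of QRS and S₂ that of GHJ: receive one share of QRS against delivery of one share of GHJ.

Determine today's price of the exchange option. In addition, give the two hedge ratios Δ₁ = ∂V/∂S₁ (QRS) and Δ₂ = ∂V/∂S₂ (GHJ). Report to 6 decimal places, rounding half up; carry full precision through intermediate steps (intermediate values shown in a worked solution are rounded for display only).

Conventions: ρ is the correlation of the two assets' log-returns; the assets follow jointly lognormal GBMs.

exchange price = 21.121679
Δ1 = 0.584121
Δ2 = -0.374198

σ_eff = √(σ₁² + σ₂² − 2ρσ₁σ₂) = √(0.5165² + 0.1468² − 2·0.6985·0.5165·0.1468) = 0.427082
d₁ = (ln(S₁/S₂) + (q₂ − q₁ + σ_eff²/2)T) / (σ_eff√T) = (ln(106.16/109.27) + (0.0 − 0.0 + 0.091199)·1.5587) / 0.533203 = 0.212448
d₂ = d₁ − σ_eff√T = 0.212448 − 0.533203 = -0.320754
N(d₁) = 0.584121,  N(d₂) = 0.374198
V = S₁·e^{−q₁T}·N(d₁) − S₂·e^{−q₂T}·N(d₂) = 62.010327 − 40.888648 = 21.121679
Key observation: the rate r is irrelevant here: denominating values in GHJ turns the exchange into a ratio option on S₁/S₂, and discounting at r drops out.
Δ₁ = e^{−q₁T}·N(d₁) = 0.584121;  Δ₂ = −e^{−q₂T}·N(d₂) = -0.374198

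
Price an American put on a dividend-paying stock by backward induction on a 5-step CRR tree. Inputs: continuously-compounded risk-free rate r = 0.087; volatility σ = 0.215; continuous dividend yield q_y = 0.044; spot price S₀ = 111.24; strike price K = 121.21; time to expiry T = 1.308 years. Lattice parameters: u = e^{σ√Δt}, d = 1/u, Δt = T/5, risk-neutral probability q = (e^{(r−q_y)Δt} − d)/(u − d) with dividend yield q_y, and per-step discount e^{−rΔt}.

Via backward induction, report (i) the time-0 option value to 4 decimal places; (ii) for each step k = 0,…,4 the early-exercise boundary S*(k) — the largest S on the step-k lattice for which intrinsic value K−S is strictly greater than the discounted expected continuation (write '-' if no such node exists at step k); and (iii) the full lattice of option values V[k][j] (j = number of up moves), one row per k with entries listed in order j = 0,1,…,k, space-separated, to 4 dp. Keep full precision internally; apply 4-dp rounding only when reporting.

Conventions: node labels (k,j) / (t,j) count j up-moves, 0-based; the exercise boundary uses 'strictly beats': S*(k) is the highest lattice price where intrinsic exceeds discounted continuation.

params: Δt=0.26160 u=1.11624 d=0.89586 q=0.52387 e^(-rΔt)=0.97750
t_5 payoffs: 57.0191 41.2287 21.5540 0.0000 0.0000 0.0000
t_4: node(4,0) S=71.6524 payoff=49.5576 vs cont=47.6501 → 49.5576 [stop]  node(4,1) S=89.2783 payoff=31.9317 vs cont=30.2259 → 31.9317 [stop]  node(4,2) S=111.2400 payoff=9.9700 vs cont=10.0316 → 10.0316 [wait]  node(4,3) S=138.6041 payoff=0.0000 vs cont=0.0000 → 0.0000 [wait]  node(4,4) S=172.6995 payoff=0.0000 vs cont=0.0000 → 0.0000 [wait]  ⇒ S*(4)=89.2783
t_3: node(3,0) S=79.9813 payoff=41.2287 vs cont=39.4166 → 41.2287 [stop]  node(3,1) S=99.6560 payoff=21.5540 vs cont=19.9986 → 21.5540 [stop]  node(3,2) S=124.1705 payoff=0.0000 vs cont=4.6689 → 4.6689 [wait]  node(3,3) S=154.7154 payoff=0.0000 vs cont=0.0000 → 0.0000 [wait]  ⇒ S*(3)=99.6560
t_2: node(2,0) S=89.2783 payoff=31.9317 vs cont=30.2259 → 31.9317 [stop]  node(2,1) S=111.2400 payoff=9.9700 vs cont=12.4225 → 12.4225 [wait]  node(2,2) S=138.6041 payoff=0.0000 vs cont=2.1730 → 2.1730 [wait]  ⇒ S*(2)=89.2783
t_1: node(1,0) S=99.6560 payoff=21.5540 vs cont=21.2229 → 21.5540 [stop]  node(1,1) S=124.1705 payoff=0.0000 vs cont=6.8944 → 6.8944 [wait]  ⇒ S*(1)=99.6560
t_0: node(0,0) S=111.2400 payoff=9.9700 vs cont=13.5621 → 13.5621 [wait]  ⇒ S*(0)=-

price = 13.5621
boundary = - 99.6560 89.2783 99.6560 89.2783
tree:
13.5621
21.5540 6.8944
31.9317 12.4225 2.1730
41.2287 21.5540 4.6689 0.0000
49.5576 31.9317 10.0316 0.0000 0.0000
57.0191 41.2287 21.5540 0.0000 0.0000 0.0000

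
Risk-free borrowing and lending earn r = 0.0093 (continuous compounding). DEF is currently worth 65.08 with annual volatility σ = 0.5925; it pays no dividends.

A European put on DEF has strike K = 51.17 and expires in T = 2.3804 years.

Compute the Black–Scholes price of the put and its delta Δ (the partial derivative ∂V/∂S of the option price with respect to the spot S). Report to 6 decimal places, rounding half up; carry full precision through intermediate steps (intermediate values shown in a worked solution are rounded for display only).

price = 13.538949
Δ = -0.228336

σ√T = 0.5925·√2.3804 = 0.914141
d₁ = (ln(S/K) + (r+σ²/2)T) / (σ√T) = (ln(65.08/51.17) + (0.0093+0.5925²/2)·2.3804) / 0.914141 = (0.240464 + 0.439965) / 0.914141 = 0.744337
d₂ = d₁ − σ√T = 0.744337 − 0.914141 = -0.169805
e^{−rT} = 0.978106
N(−d₁) = 0.228336,  N(−d₂) = 0.567418
Put price V = K·e^{−rT}·N(−d₂) − S·N(−d₁) = 28.399086 − 14.860137 = 13.538949
Δ = −N(−d₁) = -0.228336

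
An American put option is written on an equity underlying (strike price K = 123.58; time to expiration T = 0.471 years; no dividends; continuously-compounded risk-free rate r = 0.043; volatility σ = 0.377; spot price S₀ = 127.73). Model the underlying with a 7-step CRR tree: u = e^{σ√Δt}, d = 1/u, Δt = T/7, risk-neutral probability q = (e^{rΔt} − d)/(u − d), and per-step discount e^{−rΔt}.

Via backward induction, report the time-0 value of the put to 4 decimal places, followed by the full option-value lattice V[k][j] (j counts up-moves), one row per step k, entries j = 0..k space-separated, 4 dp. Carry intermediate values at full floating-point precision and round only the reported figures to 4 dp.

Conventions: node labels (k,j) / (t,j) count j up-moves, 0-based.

price = 10.3388
tree:
10.3388
15.0126 5.5424
21.1289 8.7446 2.2471
28.6548 13.4320 3.9247 0.5168
37.2004 19.9427 6.7447 1.0169 0.0000
45.2478 28.3264 11.3472 2.0012 0.0000 0.0000
52.5454 37.2004 18.5407 3.9381 0.0000 0.0000 0.0000
59.1631 45.2478 28.3264 7.7496 0.0000 0.0000 0.0000 0.0000

params: Δt=0.06729 u=1.10273 d=0.90684 q=0.49036 e^(-rΔt)=0.99711
t_7 payoffs: 59.1631 45.2478 28.3264 7.7496 0.0000 0.0000 0.0000 0.0000
k=6: node(6,0) S=71.0346 payoff=52.5454 vs cont=52.1883 → 52.5454 [stop]  node(6,1) S=86.3796 payoff=37.2004 vs cont=36.8434 → 37.2004 [stop]  node(6,2) S=105.0393 payoff=18.5407 vs cont=18.1836 → 18.5407 [stop]  node(6,3) S=127.7300 payoff=0.0000 vs cont=3.9381 → 3.9381 [wait]  node(6,4) S=155.3223 payoff=0.0000 vs cont=0.0000 → 0.0000 [wait]  node(6,5) S=188.8751 payoff=0.0000 vs cont=0.0000 → 0.0000 [wait]  node(6,6) S=229.6761 payoff=0.0000 vs cont=0.0000 → 0.0000 [wait]
k=5: node(5,0) S=78.3322 payoff=45.2478 vs cont=44.8907 → 45.2478 [stop]  node(5,1) S=95.2536 payoff=28.3264 vs cont=27.9693 → 28.3264 [stop]  node(5,2) S=115.8304 payoff=7.7496 vs cont=11.3472 → 11.3472 [wait]  node(5,3) S=140.8521 payoff=0.0000 vs cont=2.0012 → 2.0012 [wait]  node(5,4) S=171.2791 payoff=0.0000 vs cont=0.0000 → 0.0000 [wait]  node(5,5) S=208.2789 payoff=0.0000 vs cont=0.0000 → 0.0000 [wait]
k=4: node(4,0) S=86.3796 payoff=37.2004 vs cont=36.8434 → 37.2004 [stop]  node(4,1) S=105.0393 payoff=18.5407 vs cont=19.9427 → 19.9427 [wait]  node(4,2) S=127.7300 payoff=0.0000 vs cont=6.7447 → 6.7447 [wait]  node(4,3) S=155.3223 payoff=0.0000 vs cont=1.0169 → 1.0169 [wait]  node(4,4) S=188.8751 payoff=0.0000 vs cont=0.0000 → 0.0000 [wait]
k=3: node(3,0) S=95.2536 payoff=28.3264 vs cont=28.6548 → 28.6548 [wait]  node(3,1) S=115.8304 payoff=7.7496 vs cont=13.4320 → 13.4320 [wait]  node(3,2) S=140.8521 payoff=0.0000 vs cont=3.9247 → 3.9247 [wait]  node(3,3) S=171.2791 payoff=0.0000 vs cont=0.5168 → 0.5168 [wait]
k=2: node(2,0) S=105.0393 payoff=18.5407 vs cont=21.1289 → 21.1289 [wait]  node(2,1) S=127.7300 payoff=0.0000 vs cont=8.7446 → 8.7446 [wait]  node(2,2) S=155.3223 payoff=0.0000 vs cont=2.2471 → 2.2471 [wait]
k=1: node(1,0) S=115.8304 payoff=7.7496 vs cont=15.0126 → 15.0126 [wait]  node(1,1) S=140.8521 payoff=0.0000 vs cont=5.5424 → 5.5424 [wait]
k=0: node(0,0) S=127.7300 payoff=0.0000 vs cont=10.3388 → 10.3388 [wait]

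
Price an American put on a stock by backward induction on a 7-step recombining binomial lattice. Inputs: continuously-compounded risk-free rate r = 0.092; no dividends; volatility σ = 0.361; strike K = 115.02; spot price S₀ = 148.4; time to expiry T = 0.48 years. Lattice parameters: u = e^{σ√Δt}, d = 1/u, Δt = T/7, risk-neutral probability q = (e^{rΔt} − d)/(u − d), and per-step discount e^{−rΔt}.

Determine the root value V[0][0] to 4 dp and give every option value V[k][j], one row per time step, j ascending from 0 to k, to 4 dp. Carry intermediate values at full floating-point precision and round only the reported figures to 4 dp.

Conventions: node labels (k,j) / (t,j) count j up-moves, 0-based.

Δt=0.06857  u=1.09914  d=0.90980  q=0.50981  discount=0.99371
step 7 (expiry): payoffs max(K−S,0) = 38.4514 22.5160 3.2643 0.0000 0.0000 0.0000 0.0000 0.0000
k=6: (k=6,j=0): S=84.1600, K−S=30.8600, hold=30.1367 ⇒ V=30.8600 exercise | (k=6,j=1): S=101.6752, K−S=13.3448, hold=12.6215 ⇒ V=13.3448 exercise | (k=6,j=2): S=122.8357, K−S=0.0000, hold=1.5901 ⇒ V=1.5901 continue | (k=6,j=3): S=148.4000, K−S=0.0000, hold=0.0000 ⇒ V=0.0000 continue | (k=6,j=4): S=179.2847, K−S=0.0000, hold=0.0000 ⇒ V=0.0000 continue | (k=6,j=5): S=216.5972, K−S=0.0000, hold=0.0000 ⇒ V=0.0000 continue | (k=6,j=6): S=261.6750, K−S=0.0000, hold=0.0000 ⇒ V=0.0000 continue
k=5: (k=5,j=0): S=92.5040, K−S=22.5160, hold=21.7927 ⇒ V=22.5160 exercise | (k=5,j=1): S=111.7557, K−S=3.2643, hold=7.3059 ⇒ V=7.3059 continue | (k=5,j=2): S=135.0141, K−S=0.0000, hold=0.7745 ⇒ V=0.7745 continue | (k=5,j=3): S=163.1130, K−S=0.0000, hold=0.0000 ⇒ V=0.0000 continue | (k=5,j=4): S=197.0598, K−S=0.0000, hold=0.0000 ⇒ V=0.0000 continue | (k=5,j=5): S=238.0716, K−S=0.0000, hold=0.0000 ⇒ V=0.0000 continue
k=4: (k=4,j=0): S=101.6752, K−S=13.3448, hold=14.6690 ⇒ V=14.6690 continue | (k=4,j=1): S=122.8357, K−S=0.0000, hold=3.9512 ⇒ V=3.9512 continue | (k=4,j=2): S=148.4000, K−S=0.0000, hold=0.3773 ⇒ V=0.3773 continue | (k=4,j=3): S=179.2847, K−S=0.0000, hold=0.0000 ⇒ V=0.0000 continue | (k=4,j=4): S=216.5972, K−S=0.0000, hold=0.0000 ⇒ V=0.0000 continue
k=3: (k=3,j=0): S=111.7557, K−S=3.2643, hold=9.1471 ⇒ V=9.1471 continue | (k=3,j=1): S=135.0141, K−S=0.0000, hold=2.1158 ⇒ V=2.1158 continue | (k=3,j=2): S=163.1130, K−S=0.0000, hold=0.1838 ⇒ V=0.1838 continue | (k=3,j=3): S=197.0598, K−S=0.0000, hold=0.0000 ⇒ V=0.0000 continue
k=2: (k=2,j=0): S=122.8357, K−S=0.0000, hold=5.5275 ⇒ V=5.5275 continue | (k=2,j=1): S=148.4000, K−S=0.0000, hold=1.1237 ⇒ V=1.1237 continue | (k=2,j=2): S=179.2847, K−S=0.0000, hold=0.0895 ⇒ V=0.0895 continue
k=1: (k=1,j=0): S=135.0141, K−S=0.0000, hold=3.2618 ⇒ V=3.2618 continue | (k=1,j=1): S=163.1130, K−S=0.0000, hold=0.5927 ⇒ V=0.5927 continue
k=0: (k=0,j=0): S=148.4000, K−S=0.0000, hold=1.8891 ⇒ V=1.8891 continue

price = 1.8891
tree:
1.8891
3.2618 0.5927
5.5275 1.1237 0.0895
9.1471 2.1158 0.1838 0.0000
14.6690 3.9512 0.3773 0.0000 0.0000
22.5160 7.3059 0.7745 0.0000 0.0000 0.0000
30.8600 13.3448 1.5901 0.0000 0.0000 0.0000 0.0000
38.4514 22.5160 3.2643 0.0000 0.0000 0.0000 0.0000 0.0000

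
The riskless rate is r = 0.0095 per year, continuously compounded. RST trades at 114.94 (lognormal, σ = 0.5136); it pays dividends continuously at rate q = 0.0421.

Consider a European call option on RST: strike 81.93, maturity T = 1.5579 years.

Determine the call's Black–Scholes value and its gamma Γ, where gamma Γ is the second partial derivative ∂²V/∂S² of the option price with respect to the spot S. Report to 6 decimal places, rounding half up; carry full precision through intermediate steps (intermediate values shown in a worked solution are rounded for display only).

price = 39.387370
Γ = 0.003771

σ√T = 0.5136·√1.5579 = 0.641054
d₁ = (ln(S/K) + (r−q+σ²/2)T) / (σ√T) = (ln(114.94/81.93) + (0.0095−0.0421+0.5136²/2)·1.5579) / 0.641054 = (0.338545 + 0.154688) / 0.641054 = 0.769409
d₂ = d₁ − σ√T = 0.769409 − 0.641054 = 0.128354
e^{−rT} = 0.985309
e^{−qT} = 0.936517
N(d₁) = 0.779175,  N(d₂) = 0.551066
Call price V = S·e^{−qT}·N(d₁) − K·e^{−rT}·N(d₂) = 83.872905 − 44.485535 = 39.387370
φ(d₁) = (1/√(2π))·e^{−d₁²/2} = 0.296730
Γ = e^{−qT}·φ(d₁) / (S·σ·√T) = 0.003771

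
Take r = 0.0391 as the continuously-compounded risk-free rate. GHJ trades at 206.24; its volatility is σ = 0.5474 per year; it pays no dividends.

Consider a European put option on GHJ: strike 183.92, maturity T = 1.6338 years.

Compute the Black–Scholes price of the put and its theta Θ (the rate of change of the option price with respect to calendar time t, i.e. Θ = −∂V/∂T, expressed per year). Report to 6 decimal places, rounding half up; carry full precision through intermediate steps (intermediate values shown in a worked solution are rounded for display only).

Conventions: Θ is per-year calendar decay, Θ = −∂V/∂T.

price = 36.558193
Θ = -11.044961

σ√T = 0.5474·√1.6338 = 0.699688
d₁ = (ln(S/K) + (r+σ²/2)T) / (σ√T) = (ln(206.24/183.92) + (0.0391+0.5474²/2)·1.6338) / 0.699688 = (0.114540 + 0.308663) / 0.699688 = 0.604845
d₂ = d₁ − σ√T = 0.604845 − 0.699688 = -0.094843
e^{−rT} = 0.938116
N(−d₁) = 0.272641,  N(−d₂) = 0.537780
Put price V = K·e^{−rT}·N(−d₂) − S·N(−d₁) = 92.787665 − 56.229472 = 36.558193
φ(d₁) = (1/√(2π))·e^{−d₁²/2} = 0.332253
Θ = −S·φ(d₁)·σ/(2√T) + r·K·e^{−rT}·N(−d₂) = −14.672959 + 3.627998 = -11.044961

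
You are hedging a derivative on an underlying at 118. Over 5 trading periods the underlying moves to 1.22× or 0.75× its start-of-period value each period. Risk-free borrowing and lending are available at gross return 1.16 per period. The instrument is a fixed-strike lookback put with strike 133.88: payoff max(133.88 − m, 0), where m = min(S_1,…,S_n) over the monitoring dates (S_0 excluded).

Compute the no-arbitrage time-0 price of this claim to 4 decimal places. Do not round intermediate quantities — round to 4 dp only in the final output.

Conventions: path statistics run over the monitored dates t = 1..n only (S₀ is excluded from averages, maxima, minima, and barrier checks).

price = 5.1341

Under the martingale measure an up-move has probability p* = 0.8723; value the claim as the probability-weighted average of per-path payoffs, discounted 5 periods at R = 1.16.
Enumerate all 2^5 = 32 price paths (U = up ×1.22, D = down ×0.75); each path with k up-moves has probability p*^k·(1−p*)^(5−k).
DDDDD: m=28.0020, payoff=105.8780, prob=0.000034
UDDDD: m=45.5498, payoff=88.3302, prob=0.000232
DUDDD: m=45.5498, payoff=88.3302, prob=0.000232
UUDDD: m=74.0944, payoff=59.7856, prob=0.001583
DDUDD: m=45.5498, payoff=88.3302, prob=0.000232
UDUDD: m=74.0944, payoff=59.7856, prob=0.001583
DUUDD: m=74.0944, payoff=59.7856, prob=0.001583
UUUDD: m=120.5269, payoff=13.3531, prob=0.010818
DDDUD: m=45.5498, payoff=88.3302, prob=0.000232
UDDUD: m=74.0944, payoff=59.7856, prob=0.001583
DUDUD: m=74.0944, payoff=59.7856, prob=0.001583
UUDUD: m=120.5269, payoff=13.3531, prob=0.010818
DDUUD: m=66.3750, payoff=67.5050, prob=0.001583
UDUUD: m=107.9700, payoff=25.9100, prob=0.010818
DUUUD: m=88.5000, payoff=45.3800, prob=0.010818
UUUUD: m=143.9600, payoff=0.0000, prob=0.073926
DDDDU: m=37.3359, payoff=96.5441, prob=0.000232
UDDDU: m=60.7331, payoff=73.1469, prob=0.001583
DUDDU: m=60.7331, payoff=73.1469, prob=0.001583
UUDDU: m=98.7926, payoff=35.0874, prob=0.010818
DDUDU: m=60.7331, payoff=73.1469, prob=0.001583
UDUDU: m=98.7926, payoff=35.0874, prob=0.010818
DUUDU: m=88.5000, payoff=45.3800, prob=0.010818
UUUDU: m=143.9600, payoff=0.0000, prob=0.073926
DDDUU: m=49.7812, payoff=84.0987, prob=0.001583
UDDUU: m=80.9775, payoff=52.9025, prob=0.010818
DUDUU: m=80.9775, payoff=52.9025, prob=0.010818
UUDUU: m=131.7234, payoff=2.1566, prob=0.073926
DDUUU: m=66.3750, payoff=67.5050, prob=0.010818
UDUUU: m=107.9700, payoff=25.9100, prob=0.073926
DUUUU: m=88.5000, payoff=45.3800, prob=0.073926
UUUUU: m=143.9600, payoff=0.0000, prob=0.505161
Price = Σ prob·payoff / R^5 = 10.783359 / 2.100342 = 5.1341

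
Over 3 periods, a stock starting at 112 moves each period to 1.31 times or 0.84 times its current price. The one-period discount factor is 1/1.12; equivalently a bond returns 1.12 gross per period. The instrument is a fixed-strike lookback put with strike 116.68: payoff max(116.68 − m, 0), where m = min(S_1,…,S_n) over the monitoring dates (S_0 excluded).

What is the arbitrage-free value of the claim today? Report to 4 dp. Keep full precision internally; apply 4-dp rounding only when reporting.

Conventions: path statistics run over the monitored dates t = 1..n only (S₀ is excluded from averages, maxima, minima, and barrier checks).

With p* = (R−d)/(u−d) = 0.5957, sum probability × payoff across the paths and divide by R^3.
Enumerate all 2^3 = 8 price paths (U = up ×1.31, D = down ×0.84); each path with k up-moves has probability p*^k·(1−p*)^(3−k).
DDD: m=66.3828, payoff=50.2972, prob=0.066064
UDD: m=103.5256, payoff=13.1544, prob=0.097358
DUD: m=94.0800, payoff=22.6000, prob=0.097358
UUD: m=146.7200, payoff=0.0000, prob=0.143475
DDU: m=79.0272, payoff=37.6528, prob=0.097358
UDU: m=123.2448, payoff=0.0000, prob=0.143475
DUU: m=94.0800, payoff=22.6000, prob=0.143475
UUU: m=146.7200, payoff=0.0000, prob=0.211437
Price = Σ prob·payoff / R^3 = 13.712158 / 1.404928 = 9.7600

price = 9.7600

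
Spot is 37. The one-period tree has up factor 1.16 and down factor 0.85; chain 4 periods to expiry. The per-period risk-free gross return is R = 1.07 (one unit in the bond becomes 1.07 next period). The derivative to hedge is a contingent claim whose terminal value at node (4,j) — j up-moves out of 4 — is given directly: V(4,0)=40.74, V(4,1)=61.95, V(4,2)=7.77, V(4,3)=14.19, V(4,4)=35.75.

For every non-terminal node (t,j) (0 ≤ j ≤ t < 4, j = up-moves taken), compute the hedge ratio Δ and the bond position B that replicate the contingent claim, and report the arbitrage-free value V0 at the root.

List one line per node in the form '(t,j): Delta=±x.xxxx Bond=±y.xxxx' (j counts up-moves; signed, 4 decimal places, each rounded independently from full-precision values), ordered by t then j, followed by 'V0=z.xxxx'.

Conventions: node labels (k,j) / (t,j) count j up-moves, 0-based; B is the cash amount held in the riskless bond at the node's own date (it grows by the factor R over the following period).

(0,0): Delta=0.0938 Bond=12.9528
(1,0): Delta=-1.5503 Bond=65.5682
(1,1): Delta=0.5867 Bond=-7.2941
(2,0): Delta=-3.6418 Bond=126.0690
(2,1): Delta=-0.9234 Bond=47.2852
(2,2): Delta=1.0394 Bond=-30.3414
(3,0): Delta=3.0111 Bond=-16.2771
(3,1): Delta=-5.6361 Bond=196.7365
(3,2): Delta=0.4894 Bond=-9.1899
(3,3): Delta=1.2042 Bond=-41.9870
V0=16.4250

Risk-neutral probability p* = (R−d)/(u−d) = (1.07−0.85)/(1.16−0.85) = 0.7097.
Payoffs at expiry: V(4,0)=40.7400, V(4,1)=61.9500, V(4,2)=7.7700, V(4,3)=14.1900, V(4,4)=35.7500
  t=3,j=0: stock 22.7226 → up 26.3582 (V=61.9500), down 19.3142 (V=40.7400). Price 52.1423; hedge Δ=3.0111, bond B=-16.2771.
  t=3,j=1: stock 31.0097 → up 35.9713 (V=7.7700), down 26.3582 (V=61.9500). Price 21.9623; hedge Δ=-5.6361, bond B=196.7365.
  t=3,j=2: stock 42.3191 → up 49.0902 (V=14.1900), down 35.9713 (V=7.7700). Price 11.5197; hedge Δ=0.4894, bond B=-9.1899.
  t=3,j=3: stock 57.7532 → up 66.9937 (V=35.7500), down 49.0902 (V=14.1900). Price 27.5614; hedge Δ=1.2042, bond B=-41.9870.
  t=2,j=0: stock 26.7325 → up 31.0097 (V=21.9623), down 22.7226 (V=52.1423). Price 28.7142; hedge Δ=-3.6418, bond B=126.0690.
  t=2,j=1: stock 36.4820 → up 42.3191 (V=11.5197), down 31.0097 (V=21.9623). Price 13.5995; hedge Δ=-0.9234, bond B=47.2852.
  t=2,j=2: stock 49.7872 → up 57.7532 (V=27.5614), down 42.3191 (V=11.5197). Price 21.4057; hedge Δ=1.0394, bond B=-30.3414.
  t=1,j=0: stock 31.4500 → up 36.4820 (V=13.5995), down 26.7325 (V=28.7142). Price 16.8109; hedge Δ=-1.5503, bond B=65.5682.
  t=1,j=1: stock 42.9200 → up 49.7872 (V=21.4057), down 36.4820 (V=13.5995). Price 17.8873; hedge Δ=0.5867, bond B=-7.2941.
  t=0,j=0: stock 37.0000 → up 42.9200 (V=17.8873), down 31.4500 (V=16.8109). Price 16.4250; hedge Δ=0.0938, bond B=12.9528.
Verification: the root portfolio costs Δ(0,0)·S0 + B(0,0) = 16.4250, matching V0.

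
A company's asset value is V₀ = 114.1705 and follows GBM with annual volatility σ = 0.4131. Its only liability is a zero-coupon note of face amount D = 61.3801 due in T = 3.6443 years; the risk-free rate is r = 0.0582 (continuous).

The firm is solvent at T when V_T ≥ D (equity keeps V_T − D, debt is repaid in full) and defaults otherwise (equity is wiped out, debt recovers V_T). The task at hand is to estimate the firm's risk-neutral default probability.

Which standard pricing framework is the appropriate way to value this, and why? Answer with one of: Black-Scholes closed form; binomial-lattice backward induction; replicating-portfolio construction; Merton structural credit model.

framework: Merton structural credit model

Key observation: the question is about default risk generated by asset-value dynamics against a debt face of 61.3801 — the structural framework prices exactly that.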